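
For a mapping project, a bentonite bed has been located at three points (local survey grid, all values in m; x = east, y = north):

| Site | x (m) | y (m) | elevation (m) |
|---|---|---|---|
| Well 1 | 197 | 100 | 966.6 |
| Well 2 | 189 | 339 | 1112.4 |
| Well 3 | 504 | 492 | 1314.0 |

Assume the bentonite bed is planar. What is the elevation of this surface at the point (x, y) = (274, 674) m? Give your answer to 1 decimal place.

Let the plane be z = a·x + b·y + c.
Well 2−Well 1: −8a + 239b = 145.8;  Well 3−Well 1: 307a + 392b = 347.4.
Solving gives a = 0.33820, b = 0.62136.
Then c = 966.6 − a·197 − b·100 = 837.84.
At (274, 674): z = 92.7 + 418.8 + 837.84 = 1349.3 m.

1349.3 m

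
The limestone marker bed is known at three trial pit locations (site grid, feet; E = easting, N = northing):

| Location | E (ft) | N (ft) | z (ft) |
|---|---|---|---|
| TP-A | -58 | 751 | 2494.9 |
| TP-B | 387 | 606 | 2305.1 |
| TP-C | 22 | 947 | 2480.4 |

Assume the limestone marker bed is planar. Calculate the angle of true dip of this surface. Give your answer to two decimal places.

22.17°

Let the plane be z = a·E + b·N + c.
TP-B−TP-A: 445a − 145b = −189.8;  TP-C−TP-A: 80a + 196b = −14.5.
Solving gives a = −0.39773, b = 0.08836.
Gradient magnitude |∇z| = √(a² + b²) = √(0.15819 + 0.00781) = 0.40742.
True dip = arctan(0.40742) = 22.17°, dipping toward ESE (azimuth ≈ 103°).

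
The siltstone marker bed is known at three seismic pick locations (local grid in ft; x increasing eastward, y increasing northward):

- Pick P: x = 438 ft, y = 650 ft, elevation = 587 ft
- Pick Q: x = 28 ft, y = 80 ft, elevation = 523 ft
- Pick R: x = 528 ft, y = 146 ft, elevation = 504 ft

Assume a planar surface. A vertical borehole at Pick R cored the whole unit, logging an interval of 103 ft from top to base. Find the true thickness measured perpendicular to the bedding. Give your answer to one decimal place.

101.6 ft

Two edge vectors: Pick P→Pick Q = (-410, -570, -64), Pick P→Pick R = (90, -504, -83).
Normal n = (Pick P→Pick Q) × (Pick P→Pick R) = (15054, -39790, 257940).
So ∂z/∂x = −n_x/n_z = −0.05836 and ∂z/∂y = −n_y/n_z = 0.15426.
|∇z| = √(a²+b²) = 0.16493, so dip δ = arctan(0.16493) = 9.37°.
True thickness = vertical thickness × cos δ = 103 × cos 9.37° = 101.6 ft.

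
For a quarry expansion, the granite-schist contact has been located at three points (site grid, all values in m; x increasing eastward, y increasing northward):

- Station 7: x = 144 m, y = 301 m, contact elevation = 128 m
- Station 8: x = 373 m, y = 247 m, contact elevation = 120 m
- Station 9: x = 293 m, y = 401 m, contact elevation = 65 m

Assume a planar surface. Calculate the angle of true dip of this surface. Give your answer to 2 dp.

Two edge vectors: Station 7→Station 8 = (229, -54, -8), Station 7→Station 9 = (149, 100, -63).
Normal n = (Station 7→Station 8) × (Station 7→Station 9) = (4202, 13235, 30946).
So ∂z/∂x = −n_x/n_z = −0.13578 and ∂z/∂y = −n_y/n_z = −0.42768.
Gradient magnitude |∇z| = √(a² + b²) = √(0.01844 + 0.18291) = 0.44872.
True dip = arctan(0.44872) = 24.17°, dipping toward NNE (azimuth ≈ 018°).

24.17°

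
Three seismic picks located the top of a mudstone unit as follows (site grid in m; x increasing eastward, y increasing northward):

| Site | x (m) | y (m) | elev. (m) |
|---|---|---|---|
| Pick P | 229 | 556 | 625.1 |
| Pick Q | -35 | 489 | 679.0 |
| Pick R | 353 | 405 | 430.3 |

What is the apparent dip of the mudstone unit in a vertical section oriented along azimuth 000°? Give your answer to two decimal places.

Let the plane be z = a·x + b·y + c.
Pick Q−Pick P: −264a − 67b = 53.9;  Pick R−Pick P: 124a − 151b = −194.8.
Solving gives a = −0.43989, b = 0.92883.
Unit vector along 000° is (sin 0°, cos 0°) = (0.0000, 1.0000).
Slope in that direction = a·(0.0000) + b·(1.0000) = 0.92883.
Apparent dip = arctan|0.92883| = 42.89° (true dip is 45.8°, so apparent ≤ true as expected).

42.89°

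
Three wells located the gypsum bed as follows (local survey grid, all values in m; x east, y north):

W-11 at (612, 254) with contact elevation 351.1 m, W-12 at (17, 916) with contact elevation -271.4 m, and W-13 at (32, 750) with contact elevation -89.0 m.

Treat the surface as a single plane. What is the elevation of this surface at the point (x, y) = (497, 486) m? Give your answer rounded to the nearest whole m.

115 m

Let the plane be z = a·x + b·y + c.
W-12−W-11: −595a + 662b = −622.5;  W-13−W-11: −580a + 496b = −440.1.
Solving gives a = −0.19601, b = −1.11651.
Then c = 351.1 − a·612 − b·254 = 754.65.
At (497, 486): z = −97.4 − 542.6 + 754.65 = 114.6 m.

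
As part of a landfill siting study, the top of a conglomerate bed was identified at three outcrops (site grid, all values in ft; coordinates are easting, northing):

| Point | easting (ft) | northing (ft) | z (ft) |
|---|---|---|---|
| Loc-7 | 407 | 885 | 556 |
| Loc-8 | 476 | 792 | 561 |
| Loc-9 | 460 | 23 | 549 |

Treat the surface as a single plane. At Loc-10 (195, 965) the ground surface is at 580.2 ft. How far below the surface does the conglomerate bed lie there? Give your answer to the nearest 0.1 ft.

42.4 ft

Two edge vectors: Loc-7→Loc-8 = (69, -93, 5), Loc-7→Loc-9 = (53, -862, -7).
Normal n = (Loc-7→Loc-8) × (Loc-7→Loc-9) = (4961, 748, -54549).
So ∂z/∂easting = −n_x/n_z = 0.09095 and ∂z/∂northing = −n_y/n_z = 0.01371.
Intercept c from Loc-7: 556 − 37.01 − 12.14 = 506.85.
At (195, 965): z_contact = 17.73 + 13.23 + 506.85 = 537.82 ft.
Depth below ground = 580.2 − 537.82 = 42.4 ft.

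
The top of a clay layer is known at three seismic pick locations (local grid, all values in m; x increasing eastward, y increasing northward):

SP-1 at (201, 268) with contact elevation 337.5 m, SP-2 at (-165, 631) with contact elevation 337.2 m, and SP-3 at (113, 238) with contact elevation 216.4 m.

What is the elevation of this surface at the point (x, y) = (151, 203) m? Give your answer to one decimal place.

Two edge vectors: SP-1→SP-2 = (-366, 363, -0.3), SP-1→SP-3 = (-88, -30, -121.1).
Normal n = (SP-1→SP-2) × (SP-1→SP-3) = (-43968.3, -44296.2, 42924).
So ∂z/∂x = −n_x/n_z = 1.02433 and ∂z/∂y = −n_y/n_z = 1.03197.
Intercept c from SP-1: 337.5 − 205.89 − 276.57 = −144.96.
At (151, 203): z = 154.7 + 209.5 − 144.96 = 219.2 m.

219.2 m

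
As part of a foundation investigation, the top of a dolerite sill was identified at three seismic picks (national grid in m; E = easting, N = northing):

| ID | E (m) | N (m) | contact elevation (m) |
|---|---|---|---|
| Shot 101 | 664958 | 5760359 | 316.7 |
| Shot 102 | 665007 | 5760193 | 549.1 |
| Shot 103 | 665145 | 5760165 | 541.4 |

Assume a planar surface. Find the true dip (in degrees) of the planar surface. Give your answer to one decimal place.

Let the plane be z = a·E + b·N + c.
Shot 102−Shot 101: 49a − 166b = 232.4;  Shot 103−Shot 101: 187a − 194b = 224.7.
Solving gives a = −0.36151, b = −1.50671.
Gradient magnitude |∇z| = √(a² + b²) = √(0.13069 + 2.27017) = 1.54947.
True dip = arctan(1.54947) = 57.2°, dipping toward NNE (azimuth ≈ 013°).

57.2°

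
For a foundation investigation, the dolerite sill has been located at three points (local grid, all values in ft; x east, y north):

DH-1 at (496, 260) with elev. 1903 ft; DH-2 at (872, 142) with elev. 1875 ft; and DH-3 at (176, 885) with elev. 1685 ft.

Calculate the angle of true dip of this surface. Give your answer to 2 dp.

Let the plane be z = a·x + b·y + c.
DH-2−DH-1: 376a − 118b = −28;  DH-3−DH-1: −320a + 625b = −218.
Solving gives a = −0.21914, b = −0.46100.
Gradient magnitude |∇z| = √(a² + b²) = √(0.04802 + 0.21252) = 0.51044.
True dip = arctan(0.51044) = 27.04°, dipping toward NNE (azimuth ≈ 025°).

27.04°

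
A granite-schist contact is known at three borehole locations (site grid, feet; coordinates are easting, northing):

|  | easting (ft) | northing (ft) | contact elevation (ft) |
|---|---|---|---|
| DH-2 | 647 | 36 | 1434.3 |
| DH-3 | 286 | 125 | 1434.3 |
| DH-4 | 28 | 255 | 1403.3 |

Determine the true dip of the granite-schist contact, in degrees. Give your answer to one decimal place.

Let the plane be z = a·easting + b·northing + c.
DH-3−DH-2: −361a + 89b = 0;  DH-4−DH-2: −619a + 219b = −31.
Solving gives a = −0.11511, b = −0.46691.
Gradient magnitude |∇z| = √(a² + b²) = √(0.01325 + 0.21801) = 0.48089.
True dip = arctan(0.48089) = 25.7°, dipping toward NNE (azimuth ≈ 014°).

25.7°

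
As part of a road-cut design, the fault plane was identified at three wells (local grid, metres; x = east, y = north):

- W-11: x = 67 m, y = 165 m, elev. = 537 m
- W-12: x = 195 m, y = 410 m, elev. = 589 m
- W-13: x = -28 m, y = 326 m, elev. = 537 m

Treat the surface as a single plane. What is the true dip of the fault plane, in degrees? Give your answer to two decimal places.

Let the plane be z = a·x + b·y + c.
W-12−W-11: 128a + 245b = 52;  W-13−W-11: −95a + 161b = 0.
Solving gives a = 0.19078, b = 0.11257.
Gradient magnitude |∇z| = √(a² + b²) = √(0.03640 + 0.01267) = 0.22152.
True dip = arctan(0.22152) = 12.49°, dipping toward WSW (azimuth ≈ 239°).

12.49°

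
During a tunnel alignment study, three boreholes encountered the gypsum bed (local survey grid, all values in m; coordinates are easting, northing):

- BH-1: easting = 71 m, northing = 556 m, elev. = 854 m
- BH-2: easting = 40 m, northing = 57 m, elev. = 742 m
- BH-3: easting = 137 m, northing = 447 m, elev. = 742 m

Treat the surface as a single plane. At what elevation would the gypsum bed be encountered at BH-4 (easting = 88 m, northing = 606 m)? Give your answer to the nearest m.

Let the plane be z = a·easting + b·northing + c.
BH-2−BH-1: −31a − 499b = −112;  BH-3−BH-1: 66a − 109b = −112.
Solving gives a = −1.20288, b = 0.29918.
Then c = 854 − a·71 − b·556 = 773.06.
At (88, 606): z = −105.9 + 181.3 + 773.06 = 848.5 m.

849 m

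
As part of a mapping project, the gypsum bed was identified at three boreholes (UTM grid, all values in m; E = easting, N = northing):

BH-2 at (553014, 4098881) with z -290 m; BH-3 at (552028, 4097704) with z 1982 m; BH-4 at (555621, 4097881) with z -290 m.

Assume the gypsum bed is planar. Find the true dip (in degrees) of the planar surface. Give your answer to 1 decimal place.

Two edge vectors: BH-2→BH-3 = (-986, -1177, 2272), BH-2→BH-4 = (2607, -1000, 0).
Normal n = (BH-2→BH-3) × (BH-2→BH-4) = (2272000, 5923104, 4054439).
So ∂z/∂E = −n_x/n_z = −0.56037 and ∂z/∂N = −n_y/n_z = −1.46089.
Gradient magnitude |∇z| = √(a² + b²) = √(0.31402 + 2.13421) = 1.56468.
True dip = arctan(1.56468) = 57.4°, dipping toward NNE (azimuth ≈ 021°).

57.4°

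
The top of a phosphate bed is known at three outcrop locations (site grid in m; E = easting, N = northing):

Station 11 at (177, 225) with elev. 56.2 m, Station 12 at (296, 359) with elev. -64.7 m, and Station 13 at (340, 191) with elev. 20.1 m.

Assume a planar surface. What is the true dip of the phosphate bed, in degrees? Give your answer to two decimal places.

Two edge vectors: Station 11→Station 12 = (119, 134, -120.9), Station 11→Station 13 = (163, -34, -36.1).
Normal n = (Station 11→Station 12) × (Station 11→Station 13) = (-8948, -15410.8, -25888).
So ∂z/∂E = −n_x/n_z = −0.34564 and ∂z/∂N = −n_y/n_z = −0.59529.
Gradient magnitude |∇z| = √(a² + b²) = √(0.11947 + 0.35437) = 0.68836.
True dip = arctan(0.68836) = 34.54°, dipping toward NNE (azimuth ≈ 030°).

34.54°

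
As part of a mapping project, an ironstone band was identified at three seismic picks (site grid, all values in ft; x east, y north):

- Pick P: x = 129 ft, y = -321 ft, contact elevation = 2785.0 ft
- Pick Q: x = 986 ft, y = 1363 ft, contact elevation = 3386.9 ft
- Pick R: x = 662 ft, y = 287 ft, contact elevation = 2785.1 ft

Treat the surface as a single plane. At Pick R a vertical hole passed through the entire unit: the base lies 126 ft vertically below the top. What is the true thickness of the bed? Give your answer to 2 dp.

Two edge vectors: Pick P→Pick Q = (857, 1684, 601.9), Pick P→Pick R = (533, 608, 0.1).
Normal n = (Pick P→Pick Q) × (Pick P→Pick R) = (-365786.8, 320727, -376516).
So ∂z/∂x = −n_x/n_z = −0.97150 and ∂z/∂y = −n_y/n_z = 0.85183.
|∇z| = √(a²+b²) = 1.29206, so dip δ = arctan(1.29206) = 52.26°.
True thickness = vertical thickness × cos δ = 126 × cos 52.26° = 77.12 ft.

77.12 ft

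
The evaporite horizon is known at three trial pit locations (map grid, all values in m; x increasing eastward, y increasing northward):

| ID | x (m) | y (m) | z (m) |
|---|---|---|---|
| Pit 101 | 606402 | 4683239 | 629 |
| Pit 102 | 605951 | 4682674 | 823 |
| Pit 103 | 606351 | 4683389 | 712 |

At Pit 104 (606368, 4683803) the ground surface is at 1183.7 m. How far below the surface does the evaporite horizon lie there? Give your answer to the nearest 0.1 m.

366.9 m

Two edge vectors: Pit 101→Pit 102 = (-451, -565, 194), Pit 101→Pit 103 = (-51, 150, 83).
Normal n = (Pit 101→Pit 102) × (Pit 101→Pit 103) = (-75995, 27539, -96465).
So ∂z/∂x = −n_x/n_z = −0.787798683 and ∂z/∂y = −n_y/n_z = 0.285481781.
Intercept c from Pit 101: 629 + 477722.70 − 1336979.41 = −858627.71.
At (606368, 4683803): z_contact = −477695.91 + 1337140.42 − 858627.71 = 816.80 m.
Depth below ground = 1183.7 − 816.80 = 366.9 m.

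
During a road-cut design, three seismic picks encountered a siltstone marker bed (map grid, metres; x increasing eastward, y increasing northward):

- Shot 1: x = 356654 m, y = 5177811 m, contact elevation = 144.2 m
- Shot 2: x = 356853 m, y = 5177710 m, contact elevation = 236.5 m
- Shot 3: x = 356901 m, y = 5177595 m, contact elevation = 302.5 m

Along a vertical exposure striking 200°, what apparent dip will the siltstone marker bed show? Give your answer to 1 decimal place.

Two edge vectors: Shot 1→Shot 2 = (199, -101, 92.3), Shot 1→Shot 3 = (247, -216, 158.3).
Normal n = (Shot 1→Shot 2) × (Shot 1→Shot 3) = (3948.5, -8703.6, -18037).
So ∂z/∂x = −n_x/n_z = 0.21891 and ∂z/∂y = −n_y/n_z = −0.48254.
Unit vector along 200° is (sin 200°, cos 200°) = (-0.3420, -0.9397).
Slope in that direction = a·(-0.3420) + b·(-0.9397) = 0.37857.
Apparent dip = arctan|0.37857| = 20.7° (true dip is 27.9°, so apparent ≤ true as expected).

20.7°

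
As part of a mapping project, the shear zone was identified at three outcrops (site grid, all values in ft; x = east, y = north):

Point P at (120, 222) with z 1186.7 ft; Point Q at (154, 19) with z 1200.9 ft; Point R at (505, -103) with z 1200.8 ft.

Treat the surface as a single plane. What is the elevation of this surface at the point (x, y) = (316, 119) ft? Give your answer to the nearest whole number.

1189 ft

Let the plane be z = a·x + b·y + c.
Point Q−Point P: 34a − 203b = 14.2;  Point R−Point P: 385a − 325b = 14.1.
Solving gives a = −0.02612, b = −0.07433.
Then c = 1186.7 − a·120 − b·222 = 1206.33.
At (316, 119): z = −8.3 − 8.8 + 1206.33 = 1189.2 ft.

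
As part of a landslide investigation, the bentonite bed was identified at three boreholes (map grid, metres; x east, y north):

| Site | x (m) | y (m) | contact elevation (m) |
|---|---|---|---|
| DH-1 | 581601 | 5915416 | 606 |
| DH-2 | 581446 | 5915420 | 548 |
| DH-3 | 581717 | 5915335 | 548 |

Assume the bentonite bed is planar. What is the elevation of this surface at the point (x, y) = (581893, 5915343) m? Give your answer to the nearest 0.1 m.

630.2 m

Two edge vectors: DH-1→DH-2 = (-155, 4, -58), DH-1→DH-3 = (116, -81, -58).
Normal n = (DH-1→DH-2) × (DH-1→DH-3) = (-4930, -15718, 12091).
So ∂z/∂x = −n_x/n_z = 0.407741295 and ∂z/∂y = −n_y/n_z = 1.299975188.
Intercept c from DH-1: 606 − 237142.75 − 7689894.03 = −7926430.77.
At (581893, 5915343): z = 237261.8 + 7689799.1 − 7926430.77 = 630.2 m.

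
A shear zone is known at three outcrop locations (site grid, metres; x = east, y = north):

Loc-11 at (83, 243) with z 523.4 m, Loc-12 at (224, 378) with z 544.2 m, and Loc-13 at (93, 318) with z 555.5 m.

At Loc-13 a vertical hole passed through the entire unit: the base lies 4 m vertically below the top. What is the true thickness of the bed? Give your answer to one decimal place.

3.5 m

Let the plane be z = a·x + b·y + c.
Loc-12−Loc-11: 141a + 135b = 20.8;  Loc-13−Loc-11: 10a + 75b = 32.1.
Solving gives a = −0.30065, b = 0.46809.
|∇z| = √(a²+b²) = 0.55632, so dip δ = arctan(0.55632) = 29.09°.
True thickness = vertical thickness × cos δ = 4 × cos 29.09° = 3.5 m.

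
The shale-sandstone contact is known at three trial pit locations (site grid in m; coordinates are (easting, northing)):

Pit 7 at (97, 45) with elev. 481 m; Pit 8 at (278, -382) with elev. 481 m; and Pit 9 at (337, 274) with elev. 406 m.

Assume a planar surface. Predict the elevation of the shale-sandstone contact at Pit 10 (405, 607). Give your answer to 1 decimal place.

359.5 m

Two edge vectors: Pit 7→Pit 8 = (181, -427, 0), Pit 7→Pit 9 = (240, 229, -75).
Normal n = (Pit 7→Pit 8) × (Pit 7→Pit 9) = (32025, 13575, 143929).
So ∂z/∂E = −n_x/n_z = −0.22251 and ∂z/∂N = −n_y/n_z = −0.09432.
Intercept c from Pit 7: 481 + 21.58 + 4.24 = 506.83.
At (405, 607): z = −90.1 − 57.3 + 506.83 = 359.5 m.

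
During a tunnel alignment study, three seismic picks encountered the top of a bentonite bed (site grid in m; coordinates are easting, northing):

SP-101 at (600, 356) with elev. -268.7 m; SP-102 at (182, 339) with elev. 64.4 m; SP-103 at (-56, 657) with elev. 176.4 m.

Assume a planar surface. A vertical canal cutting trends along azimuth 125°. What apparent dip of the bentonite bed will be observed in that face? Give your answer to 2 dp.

Let the plane be z = a·easting + b·northing + c.
SP-102−SP-101: −418a − 17b = 333.1;  SP-103−SP-101: −656a + 301b = 445.1.
Solving gives a = −0.78725, b = −0.23700.
Unit vector along 125° is (sin 125°, cos 125°) = (0.8192, -0.5736).
Slope in that direction = a·(0.8192) + b·(-0.5736) = −0.50894.
Apparent dip = arctan|0.50894| = 26.97° (true dip is 39.4°, so apparent ≤ true as expected).

26.97°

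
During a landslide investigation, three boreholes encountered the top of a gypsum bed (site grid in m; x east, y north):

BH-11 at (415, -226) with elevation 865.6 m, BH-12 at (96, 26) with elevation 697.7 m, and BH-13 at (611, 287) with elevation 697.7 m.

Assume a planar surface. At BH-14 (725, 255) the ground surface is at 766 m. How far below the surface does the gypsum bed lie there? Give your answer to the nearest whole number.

Two edge vectors: BH-11→BH-12 = (-319, 252, -167.9), BH-11→BH-13 = (196, 513, -167.9).
Normal n = (BH-11→BH-12) × (BH-11→BH-13) = (43821.9, -86468.5, -213039).
So ∂z/∂x = −n_x/n_z = 0.20570 and ∂z/∂y = −n_y/n_z = −0.40588.
Intercept c from BH-11: 865.6 − 85.37 − 91.73 = 688.51.
At (725, 255): z_contact = 149.1 − 103.5 + 688.51 = 734.1 m.
Depth below ground = 766 − 734.1 = 32 m.

32 m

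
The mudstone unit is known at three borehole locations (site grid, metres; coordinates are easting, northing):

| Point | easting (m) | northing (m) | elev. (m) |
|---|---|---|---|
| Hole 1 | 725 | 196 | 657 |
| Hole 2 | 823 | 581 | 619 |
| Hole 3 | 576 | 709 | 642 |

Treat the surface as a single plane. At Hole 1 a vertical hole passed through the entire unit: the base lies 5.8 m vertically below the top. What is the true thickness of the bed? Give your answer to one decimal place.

5.7 m

Let the plane be z = a·easting + b·northing + c.
Hole 2−Hole 1: 98a + 385b = −38;  Hole 3−Hole 1: −149a + 513b = −15.
Solving gives a = −0.12745, b = −0.06626.
|∇z| = √(a²+b²) = 0.14365, so dip δ = arctan(0.14365) = 8.17°.
True thickness = vertical thickness × cos δ = 5.8 × cos 8.17° = 5.7 m.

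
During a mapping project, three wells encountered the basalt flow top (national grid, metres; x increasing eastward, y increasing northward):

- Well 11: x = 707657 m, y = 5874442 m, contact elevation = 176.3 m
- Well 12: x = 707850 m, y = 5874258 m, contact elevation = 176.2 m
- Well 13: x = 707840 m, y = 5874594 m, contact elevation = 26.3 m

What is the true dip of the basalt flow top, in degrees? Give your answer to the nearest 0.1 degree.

32.4°

Let the plane be z = a·x + b·y + c.
Well 12−Well 11: 193a − 184b = −0.1;  Well 13−Well 11: 183a + 152b = −150.
Solving gives a = −0.43828, b = −0.45918.
Gradient magnitude |∇z| = √(a² + b²) = √(0.19209 + 0.21084) = 0.63477.
True dip = arctan(0.63477) = 32.4°, dipping toward NE (azimuth ≈ 044°).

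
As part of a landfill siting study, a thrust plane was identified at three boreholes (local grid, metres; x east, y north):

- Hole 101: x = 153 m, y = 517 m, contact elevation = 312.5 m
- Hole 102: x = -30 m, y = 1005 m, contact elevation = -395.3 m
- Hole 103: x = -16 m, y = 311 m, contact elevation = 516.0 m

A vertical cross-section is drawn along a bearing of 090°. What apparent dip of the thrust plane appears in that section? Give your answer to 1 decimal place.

21.2°

Let the plane be z = a·x + b·y + c.
Hole 102−Hole 101: −183a + 488b = −707.8;  Hole 103−Hole 101: −169a − 206b = 203.5.
Solving gives a = 0.38694, b = −1.30531.
Unit vector along 090° is (sin 90°, cos 90°) = (1.0000, 0.0000).
Slope in that direction = a·(1.0000) + b·(0.0000) = 0.38694.
Apparent dip = arctan|0.38694| = 21.2° (true dip is 53.7°, so apparent ≤ true as expected).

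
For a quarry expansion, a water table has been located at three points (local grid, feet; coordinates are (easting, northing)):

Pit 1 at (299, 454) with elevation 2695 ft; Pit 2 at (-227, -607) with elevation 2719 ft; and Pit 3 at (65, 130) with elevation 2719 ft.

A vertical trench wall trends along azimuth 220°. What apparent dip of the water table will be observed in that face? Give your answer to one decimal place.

4.4°

Two edge vectors: Pit 1→Pit 2 = (-526, -1061, 24), Pit 1→Pit 3 = (-234, -324, 24).
Normal n = (Pit 1→Pit 2) × (Pit 1→Pit 3) = (-17688, 7008, -77850).
So ∂z/∂E = −n_x/n_z = −0.22721 and ∂z/∂N = −n_y/n_z = 0.09002.
Unit vector along 220° is (sin 220°, cos 220°) = (-0.6428, -0.7660).
Slope in that direction = a·(-0.6428) + b·(-0.7660) = 0.07709.
Apparent dip = arctan|0.07709| = 4.4° (true dip is 13.7°, so apparent ≤ true as expected).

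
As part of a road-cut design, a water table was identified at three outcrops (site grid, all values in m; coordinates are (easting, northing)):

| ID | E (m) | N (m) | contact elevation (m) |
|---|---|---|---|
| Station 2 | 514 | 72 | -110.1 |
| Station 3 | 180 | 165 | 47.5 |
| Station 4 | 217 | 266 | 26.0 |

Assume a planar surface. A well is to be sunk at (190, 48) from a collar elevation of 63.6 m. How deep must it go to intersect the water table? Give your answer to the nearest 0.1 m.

16.7 m

Two edge vectors: Station 2→Station 3 = (-334, 93, 157.6), Station 2→Station 4 = (-297, 194, 136.1).
Normal n = (Station 2→Station 3) × (Station 2→Station 4) = (-17917.1, -1349.8, -37175).
So ∂z/∂E = −n_x/n_z = −0.48197 and ∂z/∂N = −n_y/n_z = −0.03631.
Intercept c from Station 2: -110.1 + 247.73 + 2.61 = 140.24.
At (190, 48): z_contact = −91.57 − 1.74 + 140.24 = 46.93 m.
Depth below ground = 63.6 − 46.93 = 16.7 m.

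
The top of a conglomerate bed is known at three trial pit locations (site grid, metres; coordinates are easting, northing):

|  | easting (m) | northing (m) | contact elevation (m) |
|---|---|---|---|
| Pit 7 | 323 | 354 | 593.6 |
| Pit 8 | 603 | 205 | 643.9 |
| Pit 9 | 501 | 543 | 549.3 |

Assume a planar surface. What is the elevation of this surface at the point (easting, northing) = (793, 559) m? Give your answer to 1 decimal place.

555.7 m

Let the plane be z = a·easting + b·northing + c.
Pit 8−Pit 7: 280a − 149b = 50.3;  Pit 9−Pit 7: 178a + 189b = −44.3.
Solving gives a = 0.03658, b = −0.26884.
Then c = 593.6 − a·323 − b·354 = 676.95.
At (793, 559): z = 29.0 − 150.3 + 676.95 = 555.7 m.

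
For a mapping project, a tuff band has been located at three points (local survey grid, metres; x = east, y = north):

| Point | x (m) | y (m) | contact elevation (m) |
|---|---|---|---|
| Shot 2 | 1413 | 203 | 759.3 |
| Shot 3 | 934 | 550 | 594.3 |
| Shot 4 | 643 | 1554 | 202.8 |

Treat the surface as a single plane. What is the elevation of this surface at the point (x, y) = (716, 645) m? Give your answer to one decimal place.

Two edge vectors: Shot 2→Shot 3 = (-479, 347, -165), Shot 2→Shot 4 = (-770, 1351, -556.5).
Normal n = (Shot 2→Shot 3) × (Shot 2→Shot 4) = (29809.5, -139513.5, -379939).
So ∂z/∂x = −n_x/n_z = 0.078459 and ∂z/∂y = −n_y/n_z = −0.367200.
Intercept c from Shot 2: 759.3 − 110.86 + 74.54 = 722.98.
At (716, 645): z = 56.2 − 236.8 + 722.98 = 542.3 m.

542.3 m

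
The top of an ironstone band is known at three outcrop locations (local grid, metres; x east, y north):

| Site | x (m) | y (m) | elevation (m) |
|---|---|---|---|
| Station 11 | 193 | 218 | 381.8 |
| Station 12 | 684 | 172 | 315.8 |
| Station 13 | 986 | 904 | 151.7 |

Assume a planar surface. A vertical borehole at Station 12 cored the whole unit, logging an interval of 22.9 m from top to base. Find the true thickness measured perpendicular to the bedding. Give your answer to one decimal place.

Two edge vectors: Station 11→Station 12 = (491, -46, -66), Station 11→Station 13 = (793, 686, -230.1).
Normal n = (Station 11→Station 12) × (Station 11→Station 13) = (55860.6, 60641.1, 373304).
So ∂z/∂x = −n_x/n_z = −0.14964 and ∂z/∂y = −n_y/n_z = −0.16244.
|∇z| = √(a²+b²) = 0.22086, so dip δ = arctan(0.22086) = 12.45°.
True thickness = vertical thickness × cos δ = 22.9 × cos 12.45° = 22.4 m.

22.4 m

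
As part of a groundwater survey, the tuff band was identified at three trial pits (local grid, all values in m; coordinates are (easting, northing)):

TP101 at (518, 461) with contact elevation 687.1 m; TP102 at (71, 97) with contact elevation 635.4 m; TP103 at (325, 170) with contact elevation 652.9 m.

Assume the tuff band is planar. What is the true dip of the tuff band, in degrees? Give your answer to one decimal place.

5.6°

Let the plane be z = a·E + b·N + c.
TP102−TP101: −447a − 364b = −51.7;  TP103−TP101: −193a − 291b = −34.2.
Solving gives a = 0.04339, b = 0.08875.
Gradient magnitude |∇z| = √(a² + b²) = √(0.00188 + 0.00788) = 0.09879.
True dip = arctan(0.09879) = 5.6°, dipping toward SSW (azimuth ≈ 206°).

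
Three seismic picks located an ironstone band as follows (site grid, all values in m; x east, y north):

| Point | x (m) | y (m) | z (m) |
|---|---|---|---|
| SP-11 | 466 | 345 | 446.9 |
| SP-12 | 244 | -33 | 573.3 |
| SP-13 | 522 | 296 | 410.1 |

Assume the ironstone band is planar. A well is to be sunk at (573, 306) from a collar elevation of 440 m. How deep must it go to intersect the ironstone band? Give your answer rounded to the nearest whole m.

Two edge vectors: SP-11→SP-12 = (-222, -378, 126.4), SP-11→SP-13 = (56, -49, -36.8).
Normal n = (SP-11→SP-12) × (SP-11→SP-13) = (20104, -1091.2, 32046).
So ∂z/∂x = −n_x/n_z = −0.62735 and ∂z/∂y = −n_y/n_z = 0.03405.
Intercept c from SP-11: 446.9 + 292.34 − 11.75 = 727.50.
At (573, 306): z_contact = −359.5 + 10.4 + 727.50 = 378.4 m.
Depth below ground = 440 − 378.4 = 62 m.

62 m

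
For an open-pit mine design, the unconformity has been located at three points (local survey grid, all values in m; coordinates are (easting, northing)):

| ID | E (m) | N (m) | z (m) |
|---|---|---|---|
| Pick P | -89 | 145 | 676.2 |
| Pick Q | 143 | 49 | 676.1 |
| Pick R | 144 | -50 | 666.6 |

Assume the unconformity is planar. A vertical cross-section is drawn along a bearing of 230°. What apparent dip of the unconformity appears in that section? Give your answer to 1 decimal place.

Let the plane be z = a·E + b·N + c.
Pick Q−Pick P: 232a − 96b = −0.1;  Pick R−Pick P: 233a − 195b = −9.6.
Solving gives a = 0.03944, b = 0.09636.
Unit vector along 230° is (sin 230°, cos 230°) = (-0.7660, -0.6428).
Slope in that direction = a·(-0.7660) + b·(-0.6428) = −0.09215.
Apparent dip = arctan|0.09215| = 5.3° (true dip is 5.9°, so apparent ≤ true as expected).

5.3°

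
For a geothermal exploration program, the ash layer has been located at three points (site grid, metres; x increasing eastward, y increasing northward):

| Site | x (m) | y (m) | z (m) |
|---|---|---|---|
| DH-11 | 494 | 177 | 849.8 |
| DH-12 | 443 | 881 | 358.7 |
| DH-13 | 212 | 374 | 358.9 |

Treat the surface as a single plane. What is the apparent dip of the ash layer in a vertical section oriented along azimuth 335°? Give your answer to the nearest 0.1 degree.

Let the plane be z = a·x + b·y + c.
DH-12−DH-11: −51a + 704b = −491.1;  DH-13−DH-11: −282a + 197b = −490.9.
Solving gives a = 1.32028, b = −0.60194.
Unit vector along 335° is (sin 335°, cos 335°) = (-0.4226, 0.9063).
Slope in that direction = a·(-0.4226) + b·(0.9063) = −1.10352.
Apparent dip = arctan|1.10352| = 47.8° (true dip is 55.4°, so apparent ≤ true as expected).

47.8°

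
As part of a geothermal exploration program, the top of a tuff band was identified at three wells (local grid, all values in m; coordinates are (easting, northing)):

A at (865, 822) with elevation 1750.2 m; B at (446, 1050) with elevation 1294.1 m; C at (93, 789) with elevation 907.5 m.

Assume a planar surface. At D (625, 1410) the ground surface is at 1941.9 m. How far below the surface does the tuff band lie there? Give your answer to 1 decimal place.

Let the plane be z = a·E + b·N + c.
B−A: −419a + 228b = −456.1;  C−A: −772a − 33b = −842.7.
Solving gives a = 1.091359, b = 0.005173.
Then c = 1750.2 − a·865 − b·822 = 801.92.
At (625, 1410): z_contact = 682.10 + 7.29 + 801.92 = 1491.32 m.
Depth below ground = 1941.9 − 1491.32 = 450.6 m.

450.6 m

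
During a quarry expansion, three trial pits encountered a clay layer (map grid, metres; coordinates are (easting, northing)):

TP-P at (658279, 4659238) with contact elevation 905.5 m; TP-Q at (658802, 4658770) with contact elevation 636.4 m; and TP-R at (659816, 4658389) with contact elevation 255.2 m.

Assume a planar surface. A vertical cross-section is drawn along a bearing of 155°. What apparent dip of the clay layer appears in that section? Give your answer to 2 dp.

Let the plane be z = a·E + b·N + c.
TP-Q−TP-P: 523a − 468b = −269.1;  TP-R−TP-P: 1537a − 849b = −650.3.
Solving gives a = −0.27562, b = 0.26699.
Unit vector along 155° is (sin 155°, cos 155°) = (0.4226, -0.9063).
Slope in that direction = a·(0.4226) + b·(-0.9063) = −0.35846.
Apparent dip = arctan|0.35846| = 19.72° (true dip is 21.0°, so apparent ≤ true as expected).

19.72°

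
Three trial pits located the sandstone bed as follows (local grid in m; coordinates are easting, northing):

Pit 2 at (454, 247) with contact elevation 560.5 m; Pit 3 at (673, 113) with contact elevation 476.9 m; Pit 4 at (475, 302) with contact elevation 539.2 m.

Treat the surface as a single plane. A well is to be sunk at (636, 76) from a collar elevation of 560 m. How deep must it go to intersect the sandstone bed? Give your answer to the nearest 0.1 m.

Let the plane be z = a·easting + b·northing + c.
Pit 3−Pit 2: 219a − 134b = −83.6;  Pit 4−Pit 2: 21a + 55b = −21.3.
Solving gives a = −0.50153, b = −0.19578.
Then c = 560.5 − a·454 − b·247 = 836.55.
At (636, 76): z_contact = −318.97 − 14.88 + 836.55 = 502.70 m.
Depth below ground = 560 − 502.70 = 57.3 m.

57.3 m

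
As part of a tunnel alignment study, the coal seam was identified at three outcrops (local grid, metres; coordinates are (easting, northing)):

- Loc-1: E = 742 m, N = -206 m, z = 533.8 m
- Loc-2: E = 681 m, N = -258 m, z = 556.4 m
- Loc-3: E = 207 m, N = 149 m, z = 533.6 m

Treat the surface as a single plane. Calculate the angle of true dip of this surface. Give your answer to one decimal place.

16.4°

Two edge vectors: Loc-1→Loc-2 = (-61, -52, 22.6), Loc-1→Loc-3 = (-535, 355, -0.2).
Normal n = (Loc-1→Loc-2) × (Loc-1→Loc-3) = (-8012.6, -12103.2, -49475).
So ∂z/∂E = −n_x/n_z = −0.16195 and ∂z/∂N = −n_y/n_z = −0.24463.
Gradient magnitude |∇z| = √(a² + b²) = √(0.02623 + 0.05985) = 0.29338.
True dip = arctan(0.29338) = 16.4°, dipping toward NNE (azimuth ≈ 034°).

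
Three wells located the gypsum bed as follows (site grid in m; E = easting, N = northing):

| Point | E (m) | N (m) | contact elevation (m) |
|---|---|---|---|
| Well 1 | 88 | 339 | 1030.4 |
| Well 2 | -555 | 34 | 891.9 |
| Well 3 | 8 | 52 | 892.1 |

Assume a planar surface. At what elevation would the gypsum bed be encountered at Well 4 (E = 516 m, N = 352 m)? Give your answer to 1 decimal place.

Two edge vectors: Well 1→Well 2 = (-643, -305, -138.5), Well 1→Well 3 = (-80, -287, -138.3).
Normal n = (Well 1→Well 2) × (Well 1→Well 3) = (2432, -77846.9, 160141).
So ∂z/∂E = −n_x/n_z = −0.01519 and ∂z/∂N = −n_y/n_z = 0.48611.
Intercept c from Well 1: 1030.4 + 1.34 − 164.79 = 866.94.
At (516, 352): z = −7.8 + 171.1 + 866.94 = 1030.2 m.

1030.2 m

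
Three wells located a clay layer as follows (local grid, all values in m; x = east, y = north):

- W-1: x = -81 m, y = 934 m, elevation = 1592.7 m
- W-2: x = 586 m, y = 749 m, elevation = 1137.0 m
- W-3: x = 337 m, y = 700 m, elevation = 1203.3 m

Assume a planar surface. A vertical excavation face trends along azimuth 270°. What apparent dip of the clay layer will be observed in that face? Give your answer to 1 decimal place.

Two edge vectors: W-1→W-2 = (667, -185, -455.7), W-1→W-3 = (418, -234, -389.4).
Normal n = (W-1→W-2) × (W-1→W-3) = (-34594.8, 69247.2, -78748).
So ∂z/∂x = −n_x/n_z = −0.43931 and ∂z/∂y = −n_y/n_z = 0.87935.
Unit vector along 270° is (sin 270°, cos 270°) = (-1.0000, -0.0000).
Slope in that direction = a·(-1.0000) + b·(-0.0000) = 0.43931.
Apparent dip = arctan|0.43931| = 23.7° (true dip is 44.5°, so apparent ≤ true as expected).

23.7°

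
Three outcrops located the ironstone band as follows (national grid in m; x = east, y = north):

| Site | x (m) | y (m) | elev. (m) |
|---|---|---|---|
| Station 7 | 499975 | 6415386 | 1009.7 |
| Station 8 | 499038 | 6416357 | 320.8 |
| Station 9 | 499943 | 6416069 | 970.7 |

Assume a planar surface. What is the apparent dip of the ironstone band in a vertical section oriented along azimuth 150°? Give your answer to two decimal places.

20.60°

Two edge vectors: Station 7→Station 8 = (-937, 971, -688.9), Station 7→Station 9 = (-32, 683, -39).
Normal n = (Station 7→Station 8) × (Station 7→Station 9) = (432649.7, -14498.2, -608899).
So ∂z/∂x = −n_x/n_z = 0.71054 and ∂z/∂y = −n_y/n_z = −0.02381.
Unit vector along 150° is (sin 150°, cos 150°) = (0.5000, -0.8660).
Slope in that direction = a·(0.5000) + b·(-0.8660) = 0.37589.
Apparent dip = arctan|0.37589| = 20.60° (true dip is 35.4°, so apparent ≤ true as expected).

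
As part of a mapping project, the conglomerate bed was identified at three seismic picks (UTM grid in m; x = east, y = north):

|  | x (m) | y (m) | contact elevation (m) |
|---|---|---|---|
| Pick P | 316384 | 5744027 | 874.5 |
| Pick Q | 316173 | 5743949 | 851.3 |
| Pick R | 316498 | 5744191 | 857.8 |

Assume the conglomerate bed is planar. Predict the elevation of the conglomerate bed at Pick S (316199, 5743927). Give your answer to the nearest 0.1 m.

Two edge vectors: Pick P→Pick Q = (-211, -78, -23.2), Pick P→Pick R = (114, 164, -16.7).
Normal n = (Pick P→Pick Q) × (Pick P→Pick R) = (5107.4, -6168.5, -25712).
So ∂z/∂x = −n_x/n_z = 0.198638768 and ∂z/∂y = −n_y/n_z = −0.239907436.
Intercept c from Pick P: 874.5 − 62846.13 + 1378034.79 = 1316063.16.
At (316199, 5743927): z = 62809.4 − 1378010.8 + 1316063.16 = 861.7 m.

861.7 m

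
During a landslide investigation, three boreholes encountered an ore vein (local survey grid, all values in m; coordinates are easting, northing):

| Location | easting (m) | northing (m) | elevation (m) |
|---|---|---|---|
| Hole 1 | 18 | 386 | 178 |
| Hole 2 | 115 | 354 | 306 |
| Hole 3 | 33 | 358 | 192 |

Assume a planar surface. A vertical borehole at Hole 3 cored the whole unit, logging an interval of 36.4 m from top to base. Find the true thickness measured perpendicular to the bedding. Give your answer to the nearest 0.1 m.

Let the plane be z = a·easting + b·northing + c.
Hole 2−Hole 1: 97a − 32b = 128;  Hole 3−Hole 1: 15a − 28b = 14.
Solving gives a = 1.40250, b = 0.25134.
|∇z| = √(a²+b²) = 1.42485, so dip δ = arctan(1.42485) = 54.94°.
True thickness = vertical thickness × cos δ = 36.4 × cos 54.94° = 20.9 m.

20.9 m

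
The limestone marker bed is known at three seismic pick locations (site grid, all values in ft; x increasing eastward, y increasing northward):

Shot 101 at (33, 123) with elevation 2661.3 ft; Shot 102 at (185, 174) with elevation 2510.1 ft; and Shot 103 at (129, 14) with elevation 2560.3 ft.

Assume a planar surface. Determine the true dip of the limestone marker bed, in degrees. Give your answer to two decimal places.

45.24°

Let the plane be z = a·x + b·y + c.
Shot 102−Shot 101: 152a + 51b = −151.2;  Shot 103−Shot 101: 96a − 109b = −101.
Solving gives a = −1.00782, b = 0.03899.
Gradient magnitude |∇z| = √(a² + b²) = √(1.01570 + 0.00152) = 1.00857.
True dip = arctan(1.00857) = 45.24°, dipping toward E (azimuth ≈ 092°).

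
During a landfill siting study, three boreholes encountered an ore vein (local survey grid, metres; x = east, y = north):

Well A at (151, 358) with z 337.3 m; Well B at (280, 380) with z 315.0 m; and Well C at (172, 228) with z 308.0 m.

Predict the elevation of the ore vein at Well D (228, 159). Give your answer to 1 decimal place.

Let the plane be z = a·x + b·y + c.
Well B−Well A: 129a + 22b = −22.3;  Well C−Well A: 21a − 130b = −29.3.
Solving gives a = −0.20564, b = 0.19217.
Then c = 337.3 − a·151 − b·358 = 299.56.
At (228, 159): z = −46.9 + 30.6 + 299.56 = 283.2 m.

283.2 m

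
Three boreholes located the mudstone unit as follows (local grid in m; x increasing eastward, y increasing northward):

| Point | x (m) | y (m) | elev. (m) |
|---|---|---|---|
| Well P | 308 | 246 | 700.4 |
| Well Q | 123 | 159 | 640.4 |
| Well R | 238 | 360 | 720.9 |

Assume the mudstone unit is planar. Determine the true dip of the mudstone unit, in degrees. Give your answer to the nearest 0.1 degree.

Let the plane be z = a·x + b·y + c.
Well Q−Well P: −185a − 87b = −60;  Well R−Well P: −70a + 114b = 20.5.
Solving gives a = 0.18604, b = 0.29406.
Gradient magnitude |∇z| = √(a² + b²) = √(0.03461 + 0.08647) = 0.34797.
True dip = arctan(0.34797) = 19.2°, dipping toward SSW (azimuth ≈ 212°).

19.2°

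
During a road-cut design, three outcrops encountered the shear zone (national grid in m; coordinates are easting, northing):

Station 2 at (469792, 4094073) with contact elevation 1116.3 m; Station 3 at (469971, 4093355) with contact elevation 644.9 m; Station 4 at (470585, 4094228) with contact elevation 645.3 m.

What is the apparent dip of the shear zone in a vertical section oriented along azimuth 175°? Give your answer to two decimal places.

28.50°

Two edge vectors: Station 2→Station 3 = (179, -718, -471.4), Station 2→Station 4 = (793, 155, -471).
Normal n = (Station 2→Station 3) × (Station 2→Station 4) = (411245, -289511.2, 597119).
So ∂z/∂easting = −n_x/n_z = −0.68872 and ∂z/∂northing = −n_y/n_z = 0.48485.
Unit vector along 175° is (sin 175°, cos 175°) = (0.0872, -0.9962).
Slope in that direction = a·(0.0872) + b·(-0.9962) = −0.54303.
Apparent dip = arctan|0.54303| = 28.50° (true dip is 40.1°, so apparent ≤ true as expected).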